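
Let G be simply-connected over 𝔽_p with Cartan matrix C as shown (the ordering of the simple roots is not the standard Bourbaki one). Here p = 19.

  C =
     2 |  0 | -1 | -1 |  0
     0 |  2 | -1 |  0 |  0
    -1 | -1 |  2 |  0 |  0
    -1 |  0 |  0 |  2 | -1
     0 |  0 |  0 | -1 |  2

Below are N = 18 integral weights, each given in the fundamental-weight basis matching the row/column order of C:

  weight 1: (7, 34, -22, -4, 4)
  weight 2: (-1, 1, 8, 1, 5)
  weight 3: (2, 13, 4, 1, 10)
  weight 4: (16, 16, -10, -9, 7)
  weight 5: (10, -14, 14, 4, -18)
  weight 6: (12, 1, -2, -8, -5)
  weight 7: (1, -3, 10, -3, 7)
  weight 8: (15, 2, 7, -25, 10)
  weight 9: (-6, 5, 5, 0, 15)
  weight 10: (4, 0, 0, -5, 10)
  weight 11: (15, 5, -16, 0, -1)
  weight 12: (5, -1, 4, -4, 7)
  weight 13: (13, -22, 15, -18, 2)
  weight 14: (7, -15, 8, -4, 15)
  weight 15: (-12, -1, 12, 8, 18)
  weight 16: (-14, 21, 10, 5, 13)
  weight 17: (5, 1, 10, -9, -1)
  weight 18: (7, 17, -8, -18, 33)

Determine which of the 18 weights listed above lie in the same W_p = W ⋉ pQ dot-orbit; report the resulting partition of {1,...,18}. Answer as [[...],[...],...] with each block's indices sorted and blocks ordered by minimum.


Type A_5, rank 5, |W|=720; reorder rows/cols to standard.

Alcove-folded reps (p=19, 18 weights, presented ϖ-order):

  λ_1+ρ ↦ (0, 2, 3, 3, 2) · λ_2+ρ ↦ (0, 2, 9, 2, 6) · λ_3+ρ ↦ (0, 2, 3, 3, 2) · λ_4+ρ ↦ (0, 2, 9, 2, 6) · λ_5+ρ ↦ (1, 1, 1, 4, 7) · λ_6+ρ ↦ (1, 1, 1, 4, 7) · λ_7+ρ ↦ (0, 2, 9, 2, 6) · λ_8+ρ ↦ (3, 0, 5, 3, 5) · λ_9+ρ ↦ (1, 1, 1, 4, 7) · λ_10+ρ ↦ (1, 1, 1, 4, 7) · λ_11+ρ ↦ (1, 9, 6, 1, 0) · λ_12+ρ ↦ (3, 0, 5, 3, 5) · λ_13+ρ ↦ (0, 2, 3, 3, 2) · λ_14+ρ ↦ (0, 2, 3, 3, 2) · λ_15+ρ ↦ (0, 2, 9, 2, 6) · λ_16+ρ ↦ (1, 1, 1, 4, 7) · λ_17+ρ ↦ (0, 2, 9, 2, 6) · λ_18+ρ ↦ (1, 9, 6, 1, 0)

Grouping the 18 weights by Ā_19-representative: 5 linkage classes.

[[1, 3, 13, 14], [2, 4, 7, 15, 17], [5, 6, 9, 10, 16], [8, 12], [11, 18]]


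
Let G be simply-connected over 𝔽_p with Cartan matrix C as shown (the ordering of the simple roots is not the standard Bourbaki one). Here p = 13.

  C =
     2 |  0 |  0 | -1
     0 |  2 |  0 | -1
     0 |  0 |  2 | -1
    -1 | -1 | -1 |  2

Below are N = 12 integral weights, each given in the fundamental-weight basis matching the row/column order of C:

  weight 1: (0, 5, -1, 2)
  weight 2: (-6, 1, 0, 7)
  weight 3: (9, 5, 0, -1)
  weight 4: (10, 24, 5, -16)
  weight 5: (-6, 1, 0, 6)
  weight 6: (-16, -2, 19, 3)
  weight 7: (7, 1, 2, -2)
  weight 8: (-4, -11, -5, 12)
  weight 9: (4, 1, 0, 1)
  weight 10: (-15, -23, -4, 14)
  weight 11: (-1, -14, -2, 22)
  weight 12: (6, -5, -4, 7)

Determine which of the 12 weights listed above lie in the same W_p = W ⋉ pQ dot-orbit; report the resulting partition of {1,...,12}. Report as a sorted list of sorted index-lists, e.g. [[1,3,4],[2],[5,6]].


Dynkin diagram of C (from the 6 off-diagonal −1 entries): D_4.

Folding the 12 weights λ_j+ρ into Ā_13 (reps in the given 4-coord order):

  λ_1 → (1, 6, 0, 3)
  λ_2 → (5, 2, 1, 2)
  λ_3 → (6, 2, 3, 1)
  λ_4 → (7, 1, 2, 1)
  λ_5 → (5, 2, 1, 2)
  λ_6 → (7, 1, 2, 1)
  λ_7 → (7, 1, 2, 1)
  λ_8 → (1, 6, 0, 3)
  λ_9 → (5, 2, 1, 2)
  λ_10 → (7, 1, 2, 1)
  λ_11 → (1, 6, 0, 3)
  λ_12 → (5, 2, 1, 2)

These 12 weights hit 4 W_13-dot-orbits; sizes (3, 4, 1, 4):

[[1, 8, 11], [2, 5, 9, 12], [3], [4, 6, 7, 10]]


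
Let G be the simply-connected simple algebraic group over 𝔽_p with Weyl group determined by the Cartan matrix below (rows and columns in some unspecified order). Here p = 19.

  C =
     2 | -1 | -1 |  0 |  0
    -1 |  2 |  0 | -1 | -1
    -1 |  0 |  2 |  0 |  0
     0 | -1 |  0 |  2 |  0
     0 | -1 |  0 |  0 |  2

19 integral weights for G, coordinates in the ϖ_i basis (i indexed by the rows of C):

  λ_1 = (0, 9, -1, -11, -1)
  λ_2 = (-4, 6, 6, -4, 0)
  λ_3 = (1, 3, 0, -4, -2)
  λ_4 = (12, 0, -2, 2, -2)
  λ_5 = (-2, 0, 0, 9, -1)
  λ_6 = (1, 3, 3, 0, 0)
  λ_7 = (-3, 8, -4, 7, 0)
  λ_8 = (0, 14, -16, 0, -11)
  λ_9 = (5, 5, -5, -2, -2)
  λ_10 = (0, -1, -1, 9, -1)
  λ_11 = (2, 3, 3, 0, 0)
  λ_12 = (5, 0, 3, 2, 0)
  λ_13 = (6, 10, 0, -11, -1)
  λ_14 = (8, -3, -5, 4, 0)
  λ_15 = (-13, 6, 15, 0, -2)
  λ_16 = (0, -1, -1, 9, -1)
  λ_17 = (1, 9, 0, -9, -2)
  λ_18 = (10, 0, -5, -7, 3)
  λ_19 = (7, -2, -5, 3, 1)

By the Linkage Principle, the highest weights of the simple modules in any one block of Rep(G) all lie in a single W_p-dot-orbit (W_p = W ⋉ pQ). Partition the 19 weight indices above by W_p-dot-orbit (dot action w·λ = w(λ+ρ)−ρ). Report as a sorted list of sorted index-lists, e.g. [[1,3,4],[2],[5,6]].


Cartan matrix: type D_5 (|W|=1920); un-permuting the 5 rows.

Ā_19 reps of the 19 weights (D_5, coords as presented):

    1: (1, 0, 0, 10, 0)
    2: (3, 1, 4, 3, 1)
    3: (2, 0, 1, 3, 1)
    4: (2, 0, 1, 3, 1)
    5: (1, 0, 0, 10, 0)
    6: (2, 4, 4, 1, 1)
    7: (2, 1, 1, 8, 1)
    8: (2, 1, 1, 8, 1)
    9: (2, 4, 4, 1, 1)
    10: (1, 0, 0, 10, 0)
    11: (2, 4, 4, 1, 1)
    12: (3, 1, 4, 3, 1)
    13: (1, 0, 0, 10, 0)
    14: (3, 1, 4, 3, 1)
    15: (2, 4, 4, 1, 1)
    16: (1, 0, 0, 10, 0)
    17: (2, 1, 1, 8, 1)
    18: (2, 4, 4, 1, 1)
    19: (3, 1, 4, 3, 1)

Linkage partition of the 19 weights (5 classes, p=19):

[[1, 5, 10, 13, 16], [2, 12, 14, 19], [3, 4], [6, 9, 11, 15, 18], [7, 8, 17]]


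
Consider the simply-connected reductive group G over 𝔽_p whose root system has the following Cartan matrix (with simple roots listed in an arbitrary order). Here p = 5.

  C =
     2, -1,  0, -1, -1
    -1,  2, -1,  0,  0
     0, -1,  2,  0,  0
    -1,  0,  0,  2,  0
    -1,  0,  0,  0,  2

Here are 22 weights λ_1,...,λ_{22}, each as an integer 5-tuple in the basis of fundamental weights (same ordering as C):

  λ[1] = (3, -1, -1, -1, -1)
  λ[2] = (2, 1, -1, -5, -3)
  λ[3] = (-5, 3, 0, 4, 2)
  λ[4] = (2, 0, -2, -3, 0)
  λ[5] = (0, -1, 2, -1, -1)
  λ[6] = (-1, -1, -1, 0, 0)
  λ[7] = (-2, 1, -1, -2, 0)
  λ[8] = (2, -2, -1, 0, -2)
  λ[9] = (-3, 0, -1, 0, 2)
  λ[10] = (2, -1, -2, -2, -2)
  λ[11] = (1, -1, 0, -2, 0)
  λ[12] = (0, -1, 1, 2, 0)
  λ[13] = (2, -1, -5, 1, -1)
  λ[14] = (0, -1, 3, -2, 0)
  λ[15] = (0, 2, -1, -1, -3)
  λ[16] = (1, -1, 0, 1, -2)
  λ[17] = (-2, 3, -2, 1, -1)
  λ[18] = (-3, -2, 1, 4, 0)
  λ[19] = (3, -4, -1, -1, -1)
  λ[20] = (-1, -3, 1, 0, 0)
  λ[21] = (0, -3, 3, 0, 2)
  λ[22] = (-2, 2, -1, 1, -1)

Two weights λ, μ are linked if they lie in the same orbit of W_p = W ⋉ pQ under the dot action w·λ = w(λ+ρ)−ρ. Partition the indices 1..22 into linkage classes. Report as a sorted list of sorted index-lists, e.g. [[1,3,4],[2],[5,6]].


Root system D_5: the 5×5 matrix C matches after relabeling.

Folding the 22 weights λ_j+ρ into Ā_5 (reps in the given 5-coord order):

  [1] (1, 0, 3, 0, 0);  [2] (1, 0, 1, 1, 1);  [3] (1, 0, 3, 0, 0);  [4] (0, 1, 0, 2, 1);  [5] (1, 0, 3, 0, 0);  [6] (0, 0, 0, 1, 1);  [7] (0, 0, 0, 1, 1);  [8] (1, 0, 1, 1, 1);  [9] (0, 0, 1, 1, 1);  [10] (0, 1, 0, 1, 1);  [11] (1, 0, 1, 1, 1);  [12] (1, 0, 1, 1, 1);  [13] (0, 0, 0, 1, 1);  [14] (1, 0, 3, 0, 0);  [15] (0, 1, 0, 1, 1);  [16] (0, 1, 0, 2, 1);  [17] (0, 0, 1, 1, 1);  [18] (1, 0, 1, 1, 1);  [19] (1, 0, 3, 0, 0);  [20] (0, 0, 0, 1, 1);  [21] (0, 1, 0, 1, 1);  [22] (0, 1, 0, 1, 1)

Linkage partition of the 22 weights (6 classes, p=5):

[[1, 3, 5, 14, 19], [2, 8, 11, 12, 18], [4, 16], [6, 7, 13, 20], [9, 17], [10, 15, 21, 22]]


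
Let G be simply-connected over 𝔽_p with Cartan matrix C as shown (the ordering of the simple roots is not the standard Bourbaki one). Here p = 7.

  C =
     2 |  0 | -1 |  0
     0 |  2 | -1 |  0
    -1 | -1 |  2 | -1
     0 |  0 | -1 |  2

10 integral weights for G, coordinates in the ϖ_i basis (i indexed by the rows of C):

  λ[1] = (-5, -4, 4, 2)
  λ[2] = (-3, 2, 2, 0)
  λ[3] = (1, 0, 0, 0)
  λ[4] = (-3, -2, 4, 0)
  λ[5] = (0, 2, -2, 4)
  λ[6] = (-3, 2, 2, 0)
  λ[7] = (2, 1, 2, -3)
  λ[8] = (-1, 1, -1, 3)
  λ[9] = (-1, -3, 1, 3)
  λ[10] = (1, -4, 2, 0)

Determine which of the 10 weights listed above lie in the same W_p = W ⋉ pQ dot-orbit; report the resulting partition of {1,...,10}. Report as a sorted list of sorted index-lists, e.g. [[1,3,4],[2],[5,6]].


D_4 Cartan matrix, 4 simple roots permuted; ρ=(1,1,1,1).

Alcove-folded reps (p=7, 10 weights, presented ϖ-order):

  1: (2, 1, 1, 1) · 2: (2, 3, 0, 1) · 3: (2, 1, 1, 1) · 4: (2, 1, 1, 1) · 5: (0, 2, 0, 4) · 6: (2, 3, 0, 1) · 7: (2, 1, 1, 1) · 8: (0, 2, 0, 4) · 9: (0, 2, 0, 4) · 10: (2, 3, 0, 1)

3 distinct reps among the 10 weights ⇒ 3 W_7-linkage classes:

[[1, 3, 4, 7], [2, 6, 10], [5, 8, 9]]


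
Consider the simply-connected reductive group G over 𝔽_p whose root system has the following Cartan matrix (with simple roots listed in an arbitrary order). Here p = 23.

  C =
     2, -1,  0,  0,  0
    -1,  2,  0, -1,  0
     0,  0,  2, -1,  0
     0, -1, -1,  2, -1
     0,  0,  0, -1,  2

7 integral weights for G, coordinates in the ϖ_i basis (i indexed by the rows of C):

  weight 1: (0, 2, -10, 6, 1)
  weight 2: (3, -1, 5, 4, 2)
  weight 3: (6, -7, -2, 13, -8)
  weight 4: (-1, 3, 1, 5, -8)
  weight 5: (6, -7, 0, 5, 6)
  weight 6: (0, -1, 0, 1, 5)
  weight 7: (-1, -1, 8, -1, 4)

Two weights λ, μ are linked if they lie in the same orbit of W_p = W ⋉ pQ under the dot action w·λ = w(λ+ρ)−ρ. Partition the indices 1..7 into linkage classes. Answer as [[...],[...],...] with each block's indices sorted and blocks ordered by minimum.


Cartan matrix: type D_5 (|W|=1920); un-permuting the 5 rows.

Each λ_j+ρ reduced to Ā_23; 5-tuples below use C's row order:

  λ_1 → (1, 1, 7, 2, 0);  λ_2 → (4, 0, 6, 5, 3);  λ_3 → (1, 6, 1, 0, 7);  λ_4 → (0, 3, 1, 1, 6);  λ_5 → (1, 6, 1, 0, 7);  λ_6 → (1, 0, 1, 2, 6);  λ_7 → (0, 0, 9, 0, 5)

The 7 indices split into 6 linkage classes (same alcove rep ⇔ same W_23-dot-orbit):

[[1], [2], [3, 5], [4], [6], [7]]


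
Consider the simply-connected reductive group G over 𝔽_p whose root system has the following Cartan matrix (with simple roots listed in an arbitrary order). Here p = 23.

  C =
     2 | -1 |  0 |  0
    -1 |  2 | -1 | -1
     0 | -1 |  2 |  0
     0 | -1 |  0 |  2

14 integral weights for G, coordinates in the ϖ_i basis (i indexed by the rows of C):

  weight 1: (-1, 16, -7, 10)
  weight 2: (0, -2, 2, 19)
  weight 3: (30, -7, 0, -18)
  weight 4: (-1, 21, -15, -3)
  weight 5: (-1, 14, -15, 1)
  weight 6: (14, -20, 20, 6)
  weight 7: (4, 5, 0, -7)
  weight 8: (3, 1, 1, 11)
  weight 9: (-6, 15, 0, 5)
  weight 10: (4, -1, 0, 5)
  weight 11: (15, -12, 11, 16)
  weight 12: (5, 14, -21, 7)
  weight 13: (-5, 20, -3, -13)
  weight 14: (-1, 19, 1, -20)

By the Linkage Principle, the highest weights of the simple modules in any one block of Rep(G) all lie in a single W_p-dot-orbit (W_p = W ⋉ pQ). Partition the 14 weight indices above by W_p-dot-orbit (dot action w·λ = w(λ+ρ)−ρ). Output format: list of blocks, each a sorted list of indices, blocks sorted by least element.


D_4 Cartan matrix, 4 simple roots permuted; ρ=(1,1,1,1).

W_23-reps of the 14 weights in Ā_23 (same 4-coord order as C):

  1: (5, 0, 1, 6);  2: (0, 1, 2, 19);  3: (0, 1, 14, 2);  4: (0, 1, 14, 2);  5: (0, 1, 14, 2);  6: (4, 2, 2, 12);  7: (5, 0, 1, 6);  8: (4, 2, 2, 12);  9: (5, 0, 1, 6);  10: (5, 0, 1, 6);  11: (5, 0, 1, 6);  12: (0, 1, 14, 2);  13: (4, 2, 2, 12);  14: (0, 1, 2, 19)

Linkage partition of the 14 weights (4 classes, p=23):

[[1, 7, 9, 10, 11], [2, 14], [3, 4, 5, 12], [6, 8, 13]]


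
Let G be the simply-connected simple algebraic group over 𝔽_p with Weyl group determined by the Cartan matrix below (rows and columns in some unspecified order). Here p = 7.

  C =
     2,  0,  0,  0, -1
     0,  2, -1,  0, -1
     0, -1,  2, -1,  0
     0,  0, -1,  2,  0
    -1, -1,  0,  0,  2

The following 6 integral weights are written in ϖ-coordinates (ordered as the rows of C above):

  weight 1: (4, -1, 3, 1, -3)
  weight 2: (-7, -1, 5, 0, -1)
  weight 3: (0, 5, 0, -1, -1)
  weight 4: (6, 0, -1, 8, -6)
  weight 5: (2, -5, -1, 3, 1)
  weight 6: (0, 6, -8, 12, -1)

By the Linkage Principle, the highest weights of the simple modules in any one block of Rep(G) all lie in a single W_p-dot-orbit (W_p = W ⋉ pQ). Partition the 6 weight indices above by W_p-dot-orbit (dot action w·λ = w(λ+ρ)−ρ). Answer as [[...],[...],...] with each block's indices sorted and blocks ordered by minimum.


Cartan matrix: type A_5 (|W|=720); un-permuting the 5 rows.

W_7-reps of the 6 weights in Ā_7 (same 5-coord order as C):

    1: (1, 2, 2, 0, 0)
    2: (0, 6, 0, 1, 0)
    3: (0, 6, 0, 1, 0)
    4: (1, 2, 2, 0, 0)
    5: (1, 2, 2, 0, 0)
    6: (0, 6, 0, 1, 0)

Partition of {1..6} into 2 W_7-dot-orbits:

[[1, 4, 5], [2, 3, 6]]


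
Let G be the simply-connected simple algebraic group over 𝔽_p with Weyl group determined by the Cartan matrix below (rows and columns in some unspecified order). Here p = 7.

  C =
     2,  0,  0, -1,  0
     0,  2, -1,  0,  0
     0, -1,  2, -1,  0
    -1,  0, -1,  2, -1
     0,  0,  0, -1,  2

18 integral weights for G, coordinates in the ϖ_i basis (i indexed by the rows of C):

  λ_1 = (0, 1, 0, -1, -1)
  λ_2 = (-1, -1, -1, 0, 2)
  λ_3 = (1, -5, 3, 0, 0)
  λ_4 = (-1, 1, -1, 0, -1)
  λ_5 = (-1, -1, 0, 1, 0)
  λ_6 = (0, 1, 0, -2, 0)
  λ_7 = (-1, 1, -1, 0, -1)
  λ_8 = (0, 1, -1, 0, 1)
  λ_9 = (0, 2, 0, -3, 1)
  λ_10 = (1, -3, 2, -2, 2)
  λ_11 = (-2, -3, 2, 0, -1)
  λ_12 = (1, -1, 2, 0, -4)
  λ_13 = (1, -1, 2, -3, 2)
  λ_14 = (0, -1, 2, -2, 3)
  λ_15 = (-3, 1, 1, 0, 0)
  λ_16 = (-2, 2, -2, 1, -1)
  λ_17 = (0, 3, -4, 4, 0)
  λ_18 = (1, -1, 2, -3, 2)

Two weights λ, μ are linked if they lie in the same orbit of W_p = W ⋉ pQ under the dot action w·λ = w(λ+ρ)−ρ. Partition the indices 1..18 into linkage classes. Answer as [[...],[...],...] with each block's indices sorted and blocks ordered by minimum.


Root system D_5: the 5×5 matrix C matches after relabeling.

W_7-reps of the 18 weights in Ā_7 (same 5-coord order as C):

  λ_1 → (1, 2, 1, 0, 0) · λ_2 → (0, 0, 0, 1, 3) · λ_3 → (1, 2, 1, 1, 0) · λ_4 → (0, 2, 0, 1, 0) · λ_5 → (0, 0, 1, 2, 1) · λ_6 → (0, 2, 0, 1, 0) · λ_7 → (0, 2, 0, 1, 0) · λ_8 → (1, 2, 0, 1, 2) · λ_9 → (1, 2, 1, 0, 0) · λ_10 → (1, 2, 0, 1, 2) · λ_11 → (1, 2, 1, 0, 0) · λ_12 → (0, 0, 1, 2, 1) · λ_13 → (0, 0, 1, 2, 1) · λ_14 → (0, 0, 0, 1, 3) · λ_15 → (1, 2, 1, 1, 0) · λ_16 → (1, 2, 1, 0, 0) · λ_17 → (0, 2, 0, 1, 0) · λ_18 → (0, 0, 1, 2, 1)

The 18 indices split into 6 linkage classes (same alcove rep ⇔ same W_7-dot-orbit):

[[1, 9, 11, 16], [2, 14], [3, 15], [4, 6, 7, 17], [5, 12, 13, 18], [8, 10]]


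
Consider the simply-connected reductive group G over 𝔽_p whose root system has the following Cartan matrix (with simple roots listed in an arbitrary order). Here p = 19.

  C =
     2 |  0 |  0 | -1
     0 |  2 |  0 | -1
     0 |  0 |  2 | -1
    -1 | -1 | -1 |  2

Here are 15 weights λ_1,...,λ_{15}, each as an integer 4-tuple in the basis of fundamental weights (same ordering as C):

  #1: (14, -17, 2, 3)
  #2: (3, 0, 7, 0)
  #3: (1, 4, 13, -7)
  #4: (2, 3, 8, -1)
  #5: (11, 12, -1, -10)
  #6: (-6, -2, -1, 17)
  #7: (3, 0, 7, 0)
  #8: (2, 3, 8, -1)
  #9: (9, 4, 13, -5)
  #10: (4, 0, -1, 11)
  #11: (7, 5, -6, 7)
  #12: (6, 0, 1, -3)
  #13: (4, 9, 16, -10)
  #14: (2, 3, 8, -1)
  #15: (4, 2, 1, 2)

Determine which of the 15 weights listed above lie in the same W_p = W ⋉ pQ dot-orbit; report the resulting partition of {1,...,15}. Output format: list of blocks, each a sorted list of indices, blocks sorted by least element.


Root system D_4: the 4×4 matrix C matches after relabeling.

Folding the 15 weights λ_j+ρ into Ā_19 (reps in the given 4-coord order):

  [1] (3, 4, 9, 0)
  [2] (4, 1, 8, 1)
  [3] (4, 1, 8, 1)
  [4] (3, 4, 9, 0)
  [5] (3, 4, 9, 0)
  [6] (5, 1, 0, 1)
  [7] (4, 1, 8, 1)
  [8] (3, 4, 9, 0)
  [9] (4, 1, 8, 1)
  [10] (5, 1, 0, 1)
  [11] (5, 3, 2, 3)
  [12] (5, 1, 0, 1)
  [13] (4, 1, 8, 1)
  [14] (3, 4, 9, 0)
  [15] (5, 3, 2, 3)

4 distinct reps among the 15 weights ⇒ 4 W_19-linkage classes:

[[1, 4, 5, 8, 14], [2, 3, 7, 9, 13], [6, 10, 12], [11, 15]]


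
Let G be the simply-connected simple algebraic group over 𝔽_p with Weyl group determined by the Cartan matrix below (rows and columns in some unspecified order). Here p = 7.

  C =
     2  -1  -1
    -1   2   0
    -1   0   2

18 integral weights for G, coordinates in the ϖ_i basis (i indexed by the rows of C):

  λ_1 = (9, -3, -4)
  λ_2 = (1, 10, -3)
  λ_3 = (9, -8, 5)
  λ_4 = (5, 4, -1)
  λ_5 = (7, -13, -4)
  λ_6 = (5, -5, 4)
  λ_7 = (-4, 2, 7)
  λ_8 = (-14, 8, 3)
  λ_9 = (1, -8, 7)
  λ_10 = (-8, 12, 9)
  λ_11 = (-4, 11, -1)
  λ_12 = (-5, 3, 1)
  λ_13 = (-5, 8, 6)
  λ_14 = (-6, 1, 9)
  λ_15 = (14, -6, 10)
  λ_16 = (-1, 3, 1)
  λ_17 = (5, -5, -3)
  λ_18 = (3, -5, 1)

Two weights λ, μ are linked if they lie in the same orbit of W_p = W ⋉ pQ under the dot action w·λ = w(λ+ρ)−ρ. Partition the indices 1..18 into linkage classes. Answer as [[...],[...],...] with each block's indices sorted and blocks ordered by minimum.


Root system A_3: the 3×3 matrix C matches after relabeling.

Folding the 18 weights λ_j+ρ into Ā_7 (reps in the given 3-coord order):

    λ_1+ρ ↦ (4, 1, 0)
    λ_2+ρ ↦ (4, 1, 0)
    λ_3+ρ ↦ (2, 0, 1)
    λ_4+ρ ↦ (2, 1, 4)
    λ_5+ρ ↦ (2, 0, 1)
    λ_6+ρ ↦ (2, 0, 1)
    λ_7+ρ ↦ (2, 1, 4)
    λ_8+ρ ↦ (2, 0, 1)
    λ_9+ρ ↦ (4, 1, 0)
    λ_10+ρ ↦ (2, 1, 4)
    λ_11+ρ ↦ (2, 2, 0)
    λ_12+ρ ↦ (2, 0, 2)
    λ_13+ρ ↦ (2, 0, 2)
    λ_14+ρ ↦ (2, 0, 2)
    λ_15+ρ ↦ (0, 4, 2)
    λ_16+ρ ↦ (0, 4, 2)
    λ_17+ρ ↦ (0, 4, 2)
    λ_18+ρ ↦ (0, 4, 2)

These 18 weights hit 6 W_7-dot-orbits; sizes (3, 4, 3, 1, 3, 4):

[[1, 2, 9], [3, 5, 6, 8], [4, 7, 10], [11], [12, 13, 14], [15, 16, 17, 18]]


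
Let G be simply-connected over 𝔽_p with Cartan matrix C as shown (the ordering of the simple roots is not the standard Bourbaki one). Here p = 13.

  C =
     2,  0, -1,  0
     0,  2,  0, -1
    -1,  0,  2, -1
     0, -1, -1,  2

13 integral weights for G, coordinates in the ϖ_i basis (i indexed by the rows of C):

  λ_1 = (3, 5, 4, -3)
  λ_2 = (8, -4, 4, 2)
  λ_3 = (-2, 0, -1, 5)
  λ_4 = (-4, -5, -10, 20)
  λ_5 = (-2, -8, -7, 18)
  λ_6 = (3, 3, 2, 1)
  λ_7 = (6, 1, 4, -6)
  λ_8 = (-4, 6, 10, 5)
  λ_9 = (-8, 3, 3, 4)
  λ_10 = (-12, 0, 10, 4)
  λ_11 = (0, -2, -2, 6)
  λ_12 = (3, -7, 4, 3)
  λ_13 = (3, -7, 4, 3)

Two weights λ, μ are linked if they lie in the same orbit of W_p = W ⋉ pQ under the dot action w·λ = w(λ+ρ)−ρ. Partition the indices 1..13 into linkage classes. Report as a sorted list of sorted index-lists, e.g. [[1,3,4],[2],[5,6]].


Root system A_4: the 4×4 matrix C matches after relabeling.

Folding the 13 weights λ_j+ρ into Ā_13 (reps in the given 4-coord order):

  1: (4, 4, 3, 2)
  2: (5, 0, 4, 1)
  3: (0, 1, 1, 5)
  4: (1, 4, 3, 1)
  5: (0, 1, 1, 5)
  6: (4, 4, 3, 2)
  7: (7, 3, 0, 2)
  8: (7, 3, 0, 2)
  9: (4, 4, 3, 2)
  10: (7, 3, 0, 2)
  11: (0, 1, 1, 5)
  12: (4, 4, 3, 2)
  13: (4, 4, 3, 2)

The 13 indices split into 5 linkage classes (same alcove rep ⇔ same W_13-dot-orbit):

[[1, 6, 9, 12, 13], [2], [3, 5, 11], [4], [7, 8, 10]]


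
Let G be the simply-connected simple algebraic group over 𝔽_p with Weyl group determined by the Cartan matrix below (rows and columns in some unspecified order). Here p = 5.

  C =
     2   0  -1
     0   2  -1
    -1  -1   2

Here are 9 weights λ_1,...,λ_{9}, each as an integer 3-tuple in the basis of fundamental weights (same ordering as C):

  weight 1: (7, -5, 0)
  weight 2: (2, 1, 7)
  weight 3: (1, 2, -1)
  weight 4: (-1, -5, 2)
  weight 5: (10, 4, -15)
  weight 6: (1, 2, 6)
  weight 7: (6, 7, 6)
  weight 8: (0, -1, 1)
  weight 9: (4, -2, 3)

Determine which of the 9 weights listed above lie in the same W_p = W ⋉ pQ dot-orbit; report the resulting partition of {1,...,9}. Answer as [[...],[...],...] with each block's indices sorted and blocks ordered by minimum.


A_3 Cartan matrix, 3 simple roots permuted; ρ=(1,1,1).

Each λ_j+ρ reduced to Ā_5; 3-tuples below use C's row order:

  1: (1, 3, 0)
  2: (1, 0, 2)
  3: (2, 3, 0)
  4: (1, 3, 0)
  5: (1, 3, 0)
  6: (1, 0, 2)
  7: (1, 0, 2)
  8: (1, 0, 2)
  9: (1, 3, 0)

Linkage partition of the 9 weights (3 classes, p=5):

[[1, 4, 5, 9], [2, 6, 7, 8], [3]]


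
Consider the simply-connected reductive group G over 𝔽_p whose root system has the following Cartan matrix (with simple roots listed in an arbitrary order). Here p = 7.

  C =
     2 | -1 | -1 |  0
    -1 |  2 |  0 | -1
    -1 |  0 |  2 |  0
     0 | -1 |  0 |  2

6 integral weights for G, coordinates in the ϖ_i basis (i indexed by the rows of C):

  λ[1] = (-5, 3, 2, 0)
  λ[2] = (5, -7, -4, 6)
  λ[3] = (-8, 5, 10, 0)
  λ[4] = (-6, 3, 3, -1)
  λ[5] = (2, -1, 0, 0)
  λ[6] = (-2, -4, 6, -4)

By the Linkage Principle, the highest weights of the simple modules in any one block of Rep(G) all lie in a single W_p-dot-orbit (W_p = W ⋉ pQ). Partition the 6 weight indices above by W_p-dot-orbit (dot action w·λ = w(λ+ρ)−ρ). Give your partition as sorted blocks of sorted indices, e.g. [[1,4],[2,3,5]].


Root system A_4: the 4×4 matrix C matches after relabeling.

Each λ_j+ρ reduced to Ā_7; 4-tuples below use C's row order:

    λ_1+ρ ↦ (3, 0, 1, 1)
    λ_2+ρ ↦ (3, 3, 0, 1)
    λ_3+ρ ↦ (3, 3, 0, 1)
    λ_4+ρ ↦ (3, 0, 1, 1)
    λ_5+ρ ↦ (3, 0, 1, 1)
    λ_6+ρ ↦ (3, 3, 0, 1)

These 6 weights hit 2 W_7-dot-orbits; sizes (3, 3):

[[1, 4, 5], [2, 3, 6]]


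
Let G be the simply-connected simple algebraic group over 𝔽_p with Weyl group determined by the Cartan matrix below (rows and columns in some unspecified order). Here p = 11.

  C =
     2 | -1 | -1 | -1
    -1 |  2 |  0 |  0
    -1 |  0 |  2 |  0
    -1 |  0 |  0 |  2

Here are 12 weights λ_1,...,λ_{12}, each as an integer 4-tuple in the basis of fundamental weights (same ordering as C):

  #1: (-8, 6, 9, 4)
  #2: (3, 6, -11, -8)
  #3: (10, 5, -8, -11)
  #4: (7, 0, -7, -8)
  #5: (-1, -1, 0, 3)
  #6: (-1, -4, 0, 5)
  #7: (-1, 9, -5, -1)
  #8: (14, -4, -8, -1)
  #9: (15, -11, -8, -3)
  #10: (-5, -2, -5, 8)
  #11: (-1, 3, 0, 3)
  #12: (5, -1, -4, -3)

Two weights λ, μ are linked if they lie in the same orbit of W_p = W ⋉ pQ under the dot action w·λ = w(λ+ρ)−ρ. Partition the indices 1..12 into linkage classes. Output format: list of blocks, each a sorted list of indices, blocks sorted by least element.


D_4 Cartan matrix, 4 simple roots permuted; ρ=(1,1,1,1).

Each λ_j+ρ reduced to Ā_11; 4-tuples below use C's row order:

  [1] (1, 0, 3, 2) · [2] (0, 4, 1, 4) · [3] (0, 0, 1, 4) · [4] (1, 4, 1, 2) · [5] (0, 0, 1, 4) · [6] (1, 0, 2, 3) · [7] (0, 6, 0, 4) · [8] (1, 0, 2, 3) · [9] (1, 4, 1, 2) · [10] (0, 4, 1, 4) · [11] (0, 4, 1, 4) · [12] (1, 0, 3, 2)

The 12 indices split into 6 linkage classes (same alcove rep ⇔ same W_11-dot-orbit):

[[1, 12], [2, 10, 11], [3, 5], [4, 9], [6, 8], [7]]


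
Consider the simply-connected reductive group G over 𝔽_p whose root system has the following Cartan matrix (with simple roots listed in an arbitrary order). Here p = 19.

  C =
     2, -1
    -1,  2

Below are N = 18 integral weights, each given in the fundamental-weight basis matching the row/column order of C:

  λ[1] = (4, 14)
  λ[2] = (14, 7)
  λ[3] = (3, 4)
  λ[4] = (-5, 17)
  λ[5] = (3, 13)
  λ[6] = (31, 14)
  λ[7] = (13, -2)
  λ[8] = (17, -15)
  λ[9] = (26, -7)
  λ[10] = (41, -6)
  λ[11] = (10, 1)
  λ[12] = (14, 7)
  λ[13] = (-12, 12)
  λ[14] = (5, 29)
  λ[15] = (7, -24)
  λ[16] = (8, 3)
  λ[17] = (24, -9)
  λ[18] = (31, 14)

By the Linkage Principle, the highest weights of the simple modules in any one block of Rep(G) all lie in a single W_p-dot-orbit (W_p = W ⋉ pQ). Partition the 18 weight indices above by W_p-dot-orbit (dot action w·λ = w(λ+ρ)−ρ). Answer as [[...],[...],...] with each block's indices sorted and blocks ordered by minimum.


Dynkin diagram of C (from the 2 off-diagonal −1 entries): A_2.

Ā_19 reps of the 18 weights (A_2, coords as presented):

  [1] (4, 14);  [2] (11, 4);  [3] (4, 5);  [4] (4, 14);  [5] (4, 14);  [6] (9, 4);  [7] (13, 1);  [8] (4, 14);  [9] (11, 2);  [10] (4, 14);  [11] (11, 2);  [12] (11, 4);  [13] (11, 2);  [14] (11, 2);  [15] (11, 4);  [16] (9, 4);  [17] (11, 2);  [18] (9, 4)

Linkage partition of the 18 weights (6 classes, p=19):

[[1, 4, 5, 8, 10], [2, 12, 15], [3], [6, 16, 18], [7], [9, 11, 13, 14, 17]]


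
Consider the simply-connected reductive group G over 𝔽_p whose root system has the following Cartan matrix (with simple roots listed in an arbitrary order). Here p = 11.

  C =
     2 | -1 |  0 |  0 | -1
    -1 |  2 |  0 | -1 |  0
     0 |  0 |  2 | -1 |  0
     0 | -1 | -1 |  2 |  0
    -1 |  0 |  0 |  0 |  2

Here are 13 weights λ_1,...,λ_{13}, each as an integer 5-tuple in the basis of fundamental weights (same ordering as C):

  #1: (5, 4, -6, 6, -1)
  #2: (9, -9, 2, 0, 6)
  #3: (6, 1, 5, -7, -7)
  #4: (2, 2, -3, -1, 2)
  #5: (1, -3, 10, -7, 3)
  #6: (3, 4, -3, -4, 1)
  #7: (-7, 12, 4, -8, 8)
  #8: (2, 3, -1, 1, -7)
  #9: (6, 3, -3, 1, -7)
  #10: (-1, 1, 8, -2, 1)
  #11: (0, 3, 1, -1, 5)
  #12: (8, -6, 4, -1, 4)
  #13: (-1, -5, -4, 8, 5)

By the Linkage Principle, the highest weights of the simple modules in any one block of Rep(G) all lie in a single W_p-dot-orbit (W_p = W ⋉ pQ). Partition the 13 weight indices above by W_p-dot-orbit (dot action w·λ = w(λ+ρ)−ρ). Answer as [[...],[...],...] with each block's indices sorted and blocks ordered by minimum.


A_5 Cartan matrix, 5 simple roots permuted; ρ=(1,1,1,1,1).

Folding the 13 weights λ_j+ρ into Ā_11 (reps in the given 5-coord order):

  λ_1+ρ ↦ (1, 4, 0, 0, 4) · λ_2+ρ ↦ (2, 1, 2, 1, 1) · λ_3+ρ ↦ (3, 1, 0, 2, 3) · λ_4+ρ ↦ (3, 1, 0, 2, 3) · λ_5+ρ ↦ (4, 0, 3, 2, 2) · λ_6+ρ ↦ (4, 0, 3, 2, 2) · λ_7+ρ ↦ (4, 0, 3, 2, 2) · λ_8+ρ ↦ (3, 1, 0, 2, 3) · λ_9+ρ ↦ (1, 4, 0, 0, 4) · λ_10+ρ ↦ (0, 1, 7, 1, 1) · λ_11+ρ ↦ (1, 4, 0, 0, 4) · λ_12+ρ ↦ (4, 0, 3, 2, 2) · λ_13+ρ ↦ (4, 0, 3, 2, 2)

5 distinct reps among the 13 weights ⇒ 5 W_11-linkage classes:

[[1, 9, 11], [2], [3, 4, 8], [5, 6, 7, 12, 13], [10]]


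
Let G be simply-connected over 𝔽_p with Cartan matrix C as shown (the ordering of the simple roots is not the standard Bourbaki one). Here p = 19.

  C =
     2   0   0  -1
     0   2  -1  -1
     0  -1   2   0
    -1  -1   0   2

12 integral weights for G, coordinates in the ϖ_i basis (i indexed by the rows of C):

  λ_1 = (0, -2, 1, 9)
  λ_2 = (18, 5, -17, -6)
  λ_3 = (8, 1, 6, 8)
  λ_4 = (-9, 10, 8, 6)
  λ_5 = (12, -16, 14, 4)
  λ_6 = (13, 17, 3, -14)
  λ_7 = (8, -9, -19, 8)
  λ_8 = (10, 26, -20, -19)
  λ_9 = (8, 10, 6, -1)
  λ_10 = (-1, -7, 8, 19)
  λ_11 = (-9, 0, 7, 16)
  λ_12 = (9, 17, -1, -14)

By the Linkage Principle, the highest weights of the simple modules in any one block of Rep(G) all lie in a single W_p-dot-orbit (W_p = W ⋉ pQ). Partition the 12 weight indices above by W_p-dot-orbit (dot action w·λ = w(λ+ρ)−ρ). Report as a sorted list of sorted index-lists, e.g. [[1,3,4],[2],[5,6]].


Dynkin diagram of C (from the 6 off-diagonal −1 entries): A_4.

W_19-reps of the 12 weights in Ā_19 (same 4-coord order as C):

  λ_1+ρ ↦ (1, 1, 1, 9)
  λ_2+ρ ↦ (3, 5, 0, 10)
  λ_3+ρ ↦ (1, 1, 1, 9)
  λ_4+ρ ↦ (1, 10, 1, 0)
  λ_5+ρ ↦ (3, 5, 0, 10)
  λ_6+ρ ↦ (3, 5, 0, 10)
  λ_7+ρ ↦ (1, 1, 1, 9)
  λ_8+ρ ↦ (1, 10, 1, 0)
  λ_9+ρ ↦ (1, 10, 1, 0)
  λ_10+ρ ↦ (3, 5, 0, 10)
  λ_11+ρ ↦ (1, 1, 1, 9)
  λ_12+ρ ↦ (3, 5, 0, 10)

The 12 indices split into 3 linkage classes (same alcove rep ⇔ same W_19-dot-orbit):

[[1, 3, 7, 11], [2, 5, 6, 10, 12], [4, 8, 9]]


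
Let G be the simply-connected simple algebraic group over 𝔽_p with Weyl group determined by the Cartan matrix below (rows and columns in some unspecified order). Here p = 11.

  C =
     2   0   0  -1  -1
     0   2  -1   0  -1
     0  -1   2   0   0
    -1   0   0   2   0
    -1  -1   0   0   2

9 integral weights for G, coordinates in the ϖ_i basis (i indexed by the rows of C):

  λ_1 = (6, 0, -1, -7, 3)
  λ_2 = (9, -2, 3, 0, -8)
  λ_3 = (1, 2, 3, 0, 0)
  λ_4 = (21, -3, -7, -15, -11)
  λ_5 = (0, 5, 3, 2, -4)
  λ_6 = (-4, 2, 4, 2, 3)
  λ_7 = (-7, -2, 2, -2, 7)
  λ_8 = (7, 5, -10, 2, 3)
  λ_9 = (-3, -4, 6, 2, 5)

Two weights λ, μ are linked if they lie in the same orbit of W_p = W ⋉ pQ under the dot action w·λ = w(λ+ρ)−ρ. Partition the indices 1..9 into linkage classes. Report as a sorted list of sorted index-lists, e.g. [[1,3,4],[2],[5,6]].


Root system A_5: the 5×5 matrix C matches after relabeling.

Ā_11 reps of the 9 weights (A_5, coords as presented):

  [1] (1, 0, 1, 5, 4);  [2] (2, 3, 4, 1, 1);  [3] (2, 3, 4, 1, 1);  [4] (1, 1, 2, 6, 0);  [5] (2, 3, 4, 1, 1);  [6] (2, 3, 4, 1, 1);  [7] (1, 1, 2, 6, 0);  [8] (1, 1, 2, 6, 0);  [9] (2, 3, 4, 1, 1)

Linkage partition of the 9 weights (3 classes, p=11):

[[1], [2, 3, 5, 6, 9], [4, 7, 8]]


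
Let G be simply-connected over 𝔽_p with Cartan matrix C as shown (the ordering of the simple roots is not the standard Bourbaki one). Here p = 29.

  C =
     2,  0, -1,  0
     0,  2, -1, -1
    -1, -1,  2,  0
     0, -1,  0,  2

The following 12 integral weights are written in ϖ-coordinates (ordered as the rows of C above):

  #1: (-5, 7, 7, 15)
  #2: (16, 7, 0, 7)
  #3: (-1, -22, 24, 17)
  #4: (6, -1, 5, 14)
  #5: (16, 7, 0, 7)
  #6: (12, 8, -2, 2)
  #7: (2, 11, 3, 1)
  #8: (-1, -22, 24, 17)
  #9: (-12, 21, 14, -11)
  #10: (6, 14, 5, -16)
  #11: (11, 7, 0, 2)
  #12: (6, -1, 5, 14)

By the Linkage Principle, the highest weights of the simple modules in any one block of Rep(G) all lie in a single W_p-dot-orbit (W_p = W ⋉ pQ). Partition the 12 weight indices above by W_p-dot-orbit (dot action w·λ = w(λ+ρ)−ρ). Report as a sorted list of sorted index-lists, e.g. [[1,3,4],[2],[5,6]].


C ↔ A_4 under row/col permutation; |W(A_4)| = 120.

W_29-reps of the 12 weights in Ā_29 (same 4-coord order as C):

  λ_1 → (1, 8, 4, 13) · λ_2 → (12, 8, 1, 3) · λ_3 → (0, 18, 4, 3) · λ_4 → (7, 0, 6, 15) · λ_5 → (12, 8, 1, 3) · λ_6 → (12, 8, 1, 3) · λ_7 → (3, 12, 4, 2) · λ_8 → (0, 18, 4, 3) · λ_9 → (3, 12, 4, 2) · λ_10 → (7, 0, 6, 15) · λ_11 → (12, 8, 1, 3) · λ_12 → (7, 0, 6, 15)

Linkage partition of the 12 weights (5 classes, p=29):

[[1], [2, 5, 6, 11], [3, 8], [4, 10, 12], [7, 9]]


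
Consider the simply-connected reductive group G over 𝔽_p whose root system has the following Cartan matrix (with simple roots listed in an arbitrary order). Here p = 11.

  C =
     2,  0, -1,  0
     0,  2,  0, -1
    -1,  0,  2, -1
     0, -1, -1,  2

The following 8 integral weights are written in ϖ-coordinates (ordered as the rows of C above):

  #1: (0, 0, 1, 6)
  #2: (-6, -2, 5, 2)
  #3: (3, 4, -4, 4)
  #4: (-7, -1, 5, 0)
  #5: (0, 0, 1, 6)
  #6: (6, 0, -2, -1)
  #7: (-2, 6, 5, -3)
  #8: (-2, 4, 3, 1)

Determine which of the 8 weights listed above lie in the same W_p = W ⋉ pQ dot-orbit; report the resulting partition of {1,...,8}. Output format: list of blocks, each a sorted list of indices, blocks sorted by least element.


Dynkin diagram of C (from the 6 off-diagonal −1 entries): A_4.

Ā_11 reps of the 8 weights (A_4, coords as presented):

  [1] (1, 1, 2, 7)
  [2] (5, 1, 1, 2)
  [3] (1, 5, 3, 2)
  [4] (6, 0, 0, 1)
  [5] (1, 1, 2, 7)
  [6] (6, 0, 0, 1)
  [7] (1, 5, 3, 2)
  [8] (1, 5, 3, 2)

These 8 weights hit 4 W_11-dot-orbits; sizes (2, 1, 3, 2):

[[1, 5], [2], [3, 7, 8], [4, 6]]


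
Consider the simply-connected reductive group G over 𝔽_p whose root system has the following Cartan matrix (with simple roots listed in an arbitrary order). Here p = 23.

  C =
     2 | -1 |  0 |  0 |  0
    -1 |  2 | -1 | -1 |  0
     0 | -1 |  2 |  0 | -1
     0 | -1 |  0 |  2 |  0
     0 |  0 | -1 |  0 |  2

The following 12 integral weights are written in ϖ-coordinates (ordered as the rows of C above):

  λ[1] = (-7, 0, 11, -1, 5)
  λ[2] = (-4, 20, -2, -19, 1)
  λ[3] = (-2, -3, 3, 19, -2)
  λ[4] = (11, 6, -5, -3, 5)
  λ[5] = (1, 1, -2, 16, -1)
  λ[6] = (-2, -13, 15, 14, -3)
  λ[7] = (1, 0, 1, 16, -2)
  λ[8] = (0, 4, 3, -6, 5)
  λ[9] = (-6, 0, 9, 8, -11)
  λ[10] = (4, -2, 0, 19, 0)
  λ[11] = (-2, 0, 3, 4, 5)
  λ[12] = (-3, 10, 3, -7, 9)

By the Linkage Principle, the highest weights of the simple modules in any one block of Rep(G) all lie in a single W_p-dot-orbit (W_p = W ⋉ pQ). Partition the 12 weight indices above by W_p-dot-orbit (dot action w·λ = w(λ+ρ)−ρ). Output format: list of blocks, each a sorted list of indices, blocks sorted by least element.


Type D_5, rank 5, |W|=1920; reorder rows/cols to standard.

Alcove-folded reps (p=23, 12 weights, presented ϖ-order):

  1: (1, 0, 4, 5, 6);  2: (2, 1, 0, 17, 1);  3: (2, 1, 0, 17, 1);  4: (12, 1, 1, 2, 2);  5: (2, 1, 0, 17, 1);  6: (12, 1, 1, 2, 2);  7: (2, 1, 0, 17, 1);  8: (1, 0, 4, 5, 6);  9: (1, 0, 4, 5, 6);  10: (2, 1, 0, 17, 1);  11: (1, 0, 4, 5, 6);  12: (0, 2, 3, 4, 5)

The 12 indices split into 4 linkage classes (same alcove rep ⇔ same W_23-dot-orbit):

[[1, 8, 9, 11], [2, 3, 5, 7, 10], [4, 6], [12]]


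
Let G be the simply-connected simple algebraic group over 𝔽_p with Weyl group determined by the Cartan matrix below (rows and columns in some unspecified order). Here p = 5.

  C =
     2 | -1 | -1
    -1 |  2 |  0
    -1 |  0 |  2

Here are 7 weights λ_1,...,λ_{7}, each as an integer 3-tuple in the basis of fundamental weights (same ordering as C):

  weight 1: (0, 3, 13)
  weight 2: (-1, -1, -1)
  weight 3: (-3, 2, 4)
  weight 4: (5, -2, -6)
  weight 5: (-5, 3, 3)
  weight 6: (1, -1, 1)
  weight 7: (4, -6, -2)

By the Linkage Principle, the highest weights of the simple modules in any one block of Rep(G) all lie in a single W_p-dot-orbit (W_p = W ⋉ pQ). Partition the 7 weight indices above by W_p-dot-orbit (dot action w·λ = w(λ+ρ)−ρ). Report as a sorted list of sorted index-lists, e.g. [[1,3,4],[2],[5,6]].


Root system A_3: the 3×3 matrix C matches after relabeling.

W_5-reps of the 7 weights in Ā_5 (same 3-coord order as C):

  λ_1 → (4, 0, 0)
  λ_2 → (0, 0, 0)
  λ_3 → (2, 0, 2)
  λ_4 → (0, 0, 4)
  λ_5 → (4, 0, 0)
  λ_6 → (2, 0, 2)
  λ_7 → (1, 4, 0)

Linkage partition of the 7 weights (5 classes, p=5):

[[1, 5], [2], [3, 6], [4], [7]]


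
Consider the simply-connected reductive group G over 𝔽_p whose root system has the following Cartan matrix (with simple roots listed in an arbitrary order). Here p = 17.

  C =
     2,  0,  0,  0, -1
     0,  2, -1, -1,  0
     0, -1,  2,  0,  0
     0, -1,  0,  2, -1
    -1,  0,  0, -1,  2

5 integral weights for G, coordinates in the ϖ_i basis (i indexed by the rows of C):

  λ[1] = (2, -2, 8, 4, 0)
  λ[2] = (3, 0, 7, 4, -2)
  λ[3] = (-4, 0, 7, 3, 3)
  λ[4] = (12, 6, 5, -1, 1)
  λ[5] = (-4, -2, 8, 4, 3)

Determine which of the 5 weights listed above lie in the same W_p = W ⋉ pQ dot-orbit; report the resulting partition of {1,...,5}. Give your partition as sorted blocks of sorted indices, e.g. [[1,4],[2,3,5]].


Dynkin diagram of C (from the 8 off-diagonal −1 entries): A_5.

Each λ_j+ρ reduced to Ā_17; 5-tuples below use C's row order:

  [1] (3, 1, 8, 4, 1);  [2] (3, 1, 8, 4, 1);  [3] (3, 1, 8, 4, 1);  [4] (2, 2, 5, 0, 2);  [5] (3, 1, 8, 4, 1)

These 5 weights hit 2 W_17-dot-orbits; sizes (4, 1):

[[1, 2, 3, 5], [4]]


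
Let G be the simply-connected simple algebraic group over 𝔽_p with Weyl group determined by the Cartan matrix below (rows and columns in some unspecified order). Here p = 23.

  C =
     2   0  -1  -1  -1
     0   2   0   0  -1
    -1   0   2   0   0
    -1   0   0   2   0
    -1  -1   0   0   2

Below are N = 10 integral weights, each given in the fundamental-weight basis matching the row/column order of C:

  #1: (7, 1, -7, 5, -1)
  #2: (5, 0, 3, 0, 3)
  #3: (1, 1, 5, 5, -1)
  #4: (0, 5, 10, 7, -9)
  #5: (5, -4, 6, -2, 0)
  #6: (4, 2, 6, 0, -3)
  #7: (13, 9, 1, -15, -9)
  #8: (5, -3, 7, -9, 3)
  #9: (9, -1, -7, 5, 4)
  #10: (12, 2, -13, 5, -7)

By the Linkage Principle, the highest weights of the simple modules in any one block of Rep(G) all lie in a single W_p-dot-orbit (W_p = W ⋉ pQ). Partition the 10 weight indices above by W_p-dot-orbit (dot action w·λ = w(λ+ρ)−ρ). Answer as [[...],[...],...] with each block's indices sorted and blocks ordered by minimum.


D_5 Cartan matrix, 5 simple roots permuted; ρ=(1,1,1,1,1).

λ_j+ρ reflected into Ā_23 (⟨·,θ^∨⟩≤23); 5-tuples as given:

    [1] (2, 2, 6, 6, 0)
    [2] (6, 1, 4, 1, 1)
    [3] (2, 2, 6, 6, 0)
    [4] (6, 1, 4, 1, 1)
    [5] (3, 1, 7, 1, 2)
    [6] (3, 1, 7, 1, 2)
    [7] (2, 2, 6, 6, 0)
    [8] (2, 2, 6, 6, 0)
    [9] (2, 2, 6, 6, 0)
    [10] (3, 1, 7, 1, 2)

3 distinct reps among the 10 weights ⇒ 3 W_23-linkage classes:

[[1, 3, 7, 8, 9], [2, 4], [5, 6, 10]]


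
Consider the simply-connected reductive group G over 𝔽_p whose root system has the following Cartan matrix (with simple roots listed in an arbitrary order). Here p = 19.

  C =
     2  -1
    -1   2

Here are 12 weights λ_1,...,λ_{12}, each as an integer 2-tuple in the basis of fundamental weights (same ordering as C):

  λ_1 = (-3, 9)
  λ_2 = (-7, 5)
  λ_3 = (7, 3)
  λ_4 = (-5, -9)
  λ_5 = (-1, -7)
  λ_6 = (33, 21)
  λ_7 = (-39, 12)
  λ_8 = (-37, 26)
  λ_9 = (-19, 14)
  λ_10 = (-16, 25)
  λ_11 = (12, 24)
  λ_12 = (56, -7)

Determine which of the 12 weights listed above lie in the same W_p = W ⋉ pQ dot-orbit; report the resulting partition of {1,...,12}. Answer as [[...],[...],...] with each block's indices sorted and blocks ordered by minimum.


Cartan matrix: type A_2 (|W|=6); un-permuting the 2 rows.

λ_j+ρ reflected into Ā_19 (⟨·,θ^∨⟩≤19); 2-tuples as given:

  λ_1+ρ ↦ (2, 8) · λ_2+ρ ↦ (6, 0) · λ_3+ρ ↦ (8, 4) · λ_4+ρ ↦ (8, 4) · λ_5+ρ ↦ (6, 0) · λ_6+ρ ↦ (15, 3) · λ_7+ρ ↦ (6, 0) · λ_8+ρ ↦ (2, 8) · λ_9+ρ ↦ (15, 3) · λ_10+ρ ↦ (8, 4) · λ_11+ρ ↦ (6, 0) · λ_12+ρ ↦ (6, 0)

These 12 weights hit 4 W_19-dot-orbits; sizes (2, 5, 3, 2):

[[1, 8], [2, 5, 7, 11, 12], [3, 4, 10], [6, 9]]


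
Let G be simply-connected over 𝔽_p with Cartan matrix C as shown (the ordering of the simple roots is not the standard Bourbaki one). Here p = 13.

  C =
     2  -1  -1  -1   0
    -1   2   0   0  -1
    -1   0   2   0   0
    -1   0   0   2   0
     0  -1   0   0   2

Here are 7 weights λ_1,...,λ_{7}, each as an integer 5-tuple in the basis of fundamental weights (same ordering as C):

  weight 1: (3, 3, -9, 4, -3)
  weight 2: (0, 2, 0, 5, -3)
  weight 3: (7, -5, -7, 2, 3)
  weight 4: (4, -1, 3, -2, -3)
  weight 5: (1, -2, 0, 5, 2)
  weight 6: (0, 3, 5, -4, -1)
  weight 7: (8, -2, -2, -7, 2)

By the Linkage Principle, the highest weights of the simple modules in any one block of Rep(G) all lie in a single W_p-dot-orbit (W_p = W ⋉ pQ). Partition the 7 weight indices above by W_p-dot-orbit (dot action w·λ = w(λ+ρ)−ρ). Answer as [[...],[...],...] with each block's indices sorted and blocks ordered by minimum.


Cartan matrix: type D_5 (|W|=1920); un-permuting the 5 rows.

Alcove-folded reps (p=13, 7 weights, presented ϖ-order):

    λ_1 → (2, 2, 4, 1, 0)
    λ_2 → (1, 1, 1, 6, 2)
    λ_3 → (2, 2, 4, 1, 0)
    λ_4 → (2, 2, 4, 1, 0)
    λ_5 → (1, 1, 1, 6, 2)
    λ_6 → (2, 2, 4, 1, 0)
    λ_7 → (1, 1, 1, 6, 2)

Partition of {1..7} into 2 W_13-dot-orbits:

[[1, 3, 4, 6], [2, 5, 7]]


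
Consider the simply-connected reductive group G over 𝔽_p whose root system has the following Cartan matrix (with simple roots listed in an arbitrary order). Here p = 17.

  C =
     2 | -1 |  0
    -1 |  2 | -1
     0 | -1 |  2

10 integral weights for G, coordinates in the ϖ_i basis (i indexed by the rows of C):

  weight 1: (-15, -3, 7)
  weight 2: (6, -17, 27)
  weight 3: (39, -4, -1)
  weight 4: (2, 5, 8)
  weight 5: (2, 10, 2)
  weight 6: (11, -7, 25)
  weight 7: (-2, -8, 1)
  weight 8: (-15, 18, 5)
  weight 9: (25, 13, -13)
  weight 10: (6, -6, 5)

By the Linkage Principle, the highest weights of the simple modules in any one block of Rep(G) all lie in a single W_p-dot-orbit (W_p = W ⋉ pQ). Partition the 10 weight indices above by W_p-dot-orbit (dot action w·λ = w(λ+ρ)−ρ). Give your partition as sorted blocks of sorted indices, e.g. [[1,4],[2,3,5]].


Type A_3, rank 3, |W|=24; reorder rows/cols to standard.

Alcove-folded reps (p=17, 10 weights, presented ϖ-order):

  λ_1+ρ ↦ (2, 6, 8)
  λ_2+ρ ↦ (2, 5, 1)
  λ_3+ρ ↦ (3, 11, 3)
  λ_4+ρ ↦ (2, 6, 8)
  λ_5+ρ ↦ (3, 11, 3)
  λ_6+ρ ↦ (6, 3, 2)
  λ_7+ρ ↦ (2, 5, 1)
  λ_8+ρ ↦ (6, 3, 2)
  λ_9+ρ ↦ (6, 3, 2)
  λ_10+ρ ↦ (2, 5, 1)

4 distinct reps among the 10 weights ⇒ 4 W_17-linkage classes:

[[1, 4], [2, 7, 10], [3, 5], [6, 8, 9]]
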